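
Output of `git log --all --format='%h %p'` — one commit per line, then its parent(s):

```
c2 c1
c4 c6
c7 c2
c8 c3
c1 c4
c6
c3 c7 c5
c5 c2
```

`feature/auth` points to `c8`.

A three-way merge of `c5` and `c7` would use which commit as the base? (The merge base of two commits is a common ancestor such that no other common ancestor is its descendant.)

c2

Ancestors of c5: {c1, c2, c4, c5, c6}.
Ancestors of c7: {c1, c2, c4, c6, c7}.
Common ancestors: {c1, c2, c4, c6}.
Among these, c2 is not an ancestor of any other common ancestor — it is the merge base.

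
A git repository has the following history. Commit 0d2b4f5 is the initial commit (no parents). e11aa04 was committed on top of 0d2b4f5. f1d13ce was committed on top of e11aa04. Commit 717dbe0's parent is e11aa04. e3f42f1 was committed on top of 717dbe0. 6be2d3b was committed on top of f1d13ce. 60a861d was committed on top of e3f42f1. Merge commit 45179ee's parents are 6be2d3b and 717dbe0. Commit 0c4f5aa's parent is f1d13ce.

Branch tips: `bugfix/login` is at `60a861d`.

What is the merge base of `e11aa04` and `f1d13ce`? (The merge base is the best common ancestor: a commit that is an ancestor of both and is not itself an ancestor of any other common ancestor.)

e11aa04

Ancestors of e11aa04: {0d2b4f5, e11aa04}.
Ancestors of f1d13ce: {0d2b4f5, e11aa04, f1d13ce}.
Common ancestors: {0d2b4f5, e11aa04}.
Among these, e11aa04 is not an ancestor of any other common ancestor — it is the merge base.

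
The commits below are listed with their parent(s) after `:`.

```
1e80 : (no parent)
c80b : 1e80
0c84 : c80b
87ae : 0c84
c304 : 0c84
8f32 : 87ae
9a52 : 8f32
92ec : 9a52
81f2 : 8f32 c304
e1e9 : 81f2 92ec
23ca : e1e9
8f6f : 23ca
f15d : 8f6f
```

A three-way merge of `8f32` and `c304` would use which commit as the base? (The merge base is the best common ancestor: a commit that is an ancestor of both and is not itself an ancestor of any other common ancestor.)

0c84

Ancestors of 8f32: {0c84, 1e80, 87ae, 8f32, c80b}.
Ancestors of c304: {0c84, 1e80, c304, c80b}.
Common ancestors: {0c84, 1e80, c80b}.
Among these, 0c84 is not an ancestor of any other common ancestor — it is the merge base.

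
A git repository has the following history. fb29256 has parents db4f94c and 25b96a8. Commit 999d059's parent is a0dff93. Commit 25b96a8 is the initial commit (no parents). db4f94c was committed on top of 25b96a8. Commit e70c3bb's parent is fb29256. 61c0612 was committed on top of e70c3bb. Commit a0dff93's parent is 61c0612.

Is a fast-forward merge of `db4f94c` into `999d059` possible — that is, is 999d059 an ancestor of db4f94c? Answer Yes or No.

A fast-forward from 999d059 to db4f94c is possible iff 999d059 is an ancestor of db4f94c.
Ancestors of db4f94c: {25b96a8, db4f94c}.
999d059 is not among them, so fast-forward is not possible.

No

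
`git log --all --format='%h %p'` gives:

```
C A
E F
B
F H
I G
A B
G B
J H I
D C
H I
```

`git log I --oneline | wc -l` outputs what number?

3

Walking parent pointers from I: reachable set = {B, G, I}.
That is 3 commits.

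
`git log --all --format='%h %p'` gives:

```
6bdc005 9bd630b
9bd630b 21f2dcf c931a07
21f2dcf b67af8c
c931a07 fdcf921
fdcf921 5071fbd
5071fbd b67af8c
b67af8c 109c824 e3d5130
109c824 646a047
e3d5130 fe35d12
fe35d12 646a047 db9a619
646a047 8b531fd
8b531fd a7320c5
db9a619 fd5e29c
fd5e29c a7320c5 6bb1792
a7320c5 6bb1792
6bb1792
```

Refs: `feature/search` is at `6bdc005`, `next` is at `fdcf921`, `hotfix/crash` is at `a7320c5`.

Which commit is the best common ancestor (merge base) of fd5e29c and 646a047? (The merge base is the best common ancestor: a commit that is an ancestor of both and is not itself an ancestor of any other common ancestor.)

Ancestors of fd5e29c: {6bb1792, a7320c5, fd5e29c}.
Ancestors of 646a047: {646a047, 6bb1792, 8b531fd, a7320c5}.
Common ancestors: {6bb1792, a7320c5}.
Among these, a7320c5 is not an ancestor of any other common ancestor — it is the merge base.

a7320c5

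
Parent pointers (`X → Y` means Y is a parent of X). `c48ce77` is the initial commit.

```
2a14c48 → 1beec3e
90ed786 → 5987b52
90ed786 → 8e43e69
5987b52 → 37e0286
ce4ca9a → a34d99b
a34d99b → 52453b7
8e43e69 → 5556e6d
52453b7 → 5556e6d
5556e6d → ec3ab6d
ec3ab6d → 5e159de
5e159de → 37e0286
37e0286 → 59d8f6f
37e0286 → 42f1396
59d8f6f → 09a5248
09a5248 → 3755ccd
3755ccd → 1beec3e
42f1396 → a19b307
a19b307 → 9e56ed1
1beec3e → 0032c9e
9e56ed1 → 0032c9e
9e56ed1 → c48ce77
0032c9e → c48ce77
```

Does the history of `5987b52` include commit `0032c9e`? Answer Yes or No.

Yes

Ancestors of 5987b52 (commits reachable by following parents): {0032c9e, 09a5248, 1beec3e, 3755ccd, 37e0286, 42f1396, 5987b52, 59d8f6f, 9e56ed1, a19b307, c48ce77}.
0032c9e is in that set, so it is an ancestor of 5987b52.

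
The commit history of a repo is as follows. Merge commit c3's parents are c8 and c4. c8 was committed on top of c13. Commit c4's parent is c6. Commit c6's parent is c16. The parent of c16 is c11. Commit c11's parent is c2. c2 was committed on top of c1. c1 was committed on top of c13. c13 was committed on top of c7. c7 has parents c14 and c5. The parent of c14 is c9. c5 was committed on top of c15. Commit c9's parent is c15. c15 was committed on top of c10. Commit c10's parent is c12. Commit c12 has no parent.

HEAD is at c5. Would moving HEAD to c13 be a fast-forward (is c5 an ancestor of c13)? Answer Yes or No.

A fast-forward from c5 to c13 is possible iff c5 is an ancestor of c13.
Ancestors of c13: {c10, c12, c13, c14, c15, c5, c7, c9}.
c5 is among them, so fast-forward is possible.

Yes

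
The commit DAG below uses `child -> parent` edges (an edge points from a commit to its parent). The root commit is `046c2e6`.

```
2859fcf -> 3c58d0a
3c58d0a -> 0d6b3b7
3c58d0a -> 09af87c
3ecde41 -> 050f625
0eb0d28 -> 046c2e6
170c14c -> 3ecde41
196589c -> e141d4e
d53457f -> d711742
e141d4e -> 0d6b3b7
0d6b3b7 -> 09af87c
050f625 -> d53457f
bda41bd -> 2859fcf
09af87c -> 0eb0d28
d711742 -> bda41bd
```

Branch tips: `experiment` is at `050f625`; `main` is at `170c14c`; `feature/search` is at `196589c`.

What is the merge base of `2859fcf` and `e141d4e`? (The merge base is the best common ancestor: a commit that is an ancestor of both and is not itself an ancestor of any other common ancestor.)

Ancestors of 2859fcf: {046c2e6, 09af87c, 0d6b3b7, 0eb0d28, 2859fcf, 3c58d0a}.
Ancestors of e141d4e: {046c2e6, 09af87c, 0d6b3b7, 0eb0d28, e141d4e}.
Common ancestors: {046c2e6, 09af87c, 0d6b3b7, 0eb0d28}.
Among these, 0d6b3b7 is not an ancestor of any other common ancestor — it is the merge base.

0d6b3b7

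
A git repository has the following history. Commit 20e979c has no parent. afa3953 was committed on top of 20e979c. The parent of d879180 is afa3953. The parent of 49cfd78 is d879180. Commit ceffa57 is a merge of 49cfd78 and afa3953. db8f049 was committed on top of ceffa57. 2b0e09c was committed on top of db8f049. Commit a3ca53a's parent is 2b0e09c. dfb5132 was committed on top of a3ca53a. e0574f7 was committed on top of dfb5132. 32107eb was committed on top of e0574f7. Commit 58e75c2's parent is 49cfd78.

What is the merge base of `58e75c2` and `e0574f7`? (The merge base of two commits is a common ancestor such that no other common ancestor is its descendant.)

Ancestors of 58e75c2: {20e979c, 49cfd78, 58e75c2, afa3953, d879180}.
Ancestors of e0574f7: {20e979c, 2b0e09c, 49cfd78, a3ca53a, afa3953, ceffa57, d879180, db8f049, dfb5132, e0574f7}.
Common ancestors: {20e979c, 49cfd78, afa3953, d879180}.
Among these, 49cfd78 is not an ancestor of any other common ancestor — it is the merge base.

49cfd78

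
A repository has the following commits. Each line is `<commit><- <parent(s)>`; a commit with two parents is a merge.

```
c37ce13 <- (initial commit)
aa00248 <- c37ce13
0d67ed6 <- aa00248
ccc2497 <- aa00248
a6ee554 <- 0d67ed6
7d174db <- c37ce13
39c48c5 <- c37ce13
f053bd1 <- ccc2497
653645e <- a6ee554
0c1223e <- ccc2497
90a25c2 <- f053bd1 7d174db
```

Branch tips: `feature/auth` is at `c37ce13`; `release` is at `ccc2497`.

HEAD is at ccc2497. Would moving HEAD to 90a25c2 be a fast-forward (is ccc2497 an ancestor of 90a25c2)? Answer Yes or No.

Yes

A fast-forward from ccc2497 to 90a25c2 is possible iff ccc2497 is an ancestor of 90a25c2.
Ancestors of 90a25c2: {7d174db, 90a25c2, aa00248, c37ce13, ccc2497, f053bd1}.
ccc2497 is among them, so fast-forward is possible.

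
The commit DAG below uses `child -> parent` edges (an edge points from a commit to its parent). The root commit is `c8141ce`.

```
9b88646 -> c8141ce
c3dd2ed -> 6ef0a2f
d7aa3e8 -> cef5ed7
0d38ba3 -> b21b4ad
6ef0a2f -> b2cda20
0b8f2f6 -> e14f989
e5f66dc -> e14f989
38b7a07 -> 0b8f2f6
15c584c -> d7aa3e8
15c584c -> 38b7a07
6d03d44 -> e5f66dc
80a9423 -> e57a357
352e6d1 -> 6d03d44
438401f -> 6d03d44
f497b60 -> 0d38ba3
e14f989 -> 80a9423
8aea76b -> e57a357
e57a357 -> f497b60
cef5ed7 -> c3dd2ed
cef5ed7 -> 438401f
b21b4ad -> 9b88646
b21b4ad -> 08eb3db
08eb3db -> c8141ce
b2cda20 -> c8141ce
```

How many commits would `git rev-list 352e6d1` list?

12

Walking parent pointers from 352e6d1: reachable set = {08eb3db, 0d38ba3, 352e6d1, 6d03d44, 80a9423, 9b88646, b21b4ad, c8141ce, e14f989, e57a357, e5f66dc, f497b60}.
That is 12 commits.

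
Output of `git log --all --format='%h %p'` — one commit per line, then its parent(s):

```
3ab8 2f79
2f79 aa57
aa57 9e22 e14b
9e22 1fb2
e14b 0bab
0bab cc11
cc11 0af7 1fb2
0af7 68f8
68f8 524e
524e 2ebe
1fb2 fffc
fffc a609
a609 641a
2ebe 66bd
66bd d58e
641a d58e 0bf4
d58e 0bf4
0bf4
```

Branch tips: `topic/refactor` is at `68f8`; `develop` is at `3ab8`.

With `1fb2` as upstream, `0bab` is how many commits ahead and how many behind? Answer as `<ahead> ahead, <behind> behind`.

Reachable from 0bab: {0af7, 0bab, 0bf4, 1fb2, 2ebe, 524e, 641a, 66bd, 68f8, a609, cc11, d58e, fffc}.
Reachable from 1fb2: {0bf4, 1fb2, 641a, a609, d58e, fffc}.
Only in 0bab's history (ahead): {0af7, 0bab, 2ebe, 524e, 66bd, 68f8, cc11} — 7.
Only in 1fb2's history (behind): {} — 0.

7 ahead, 0 behind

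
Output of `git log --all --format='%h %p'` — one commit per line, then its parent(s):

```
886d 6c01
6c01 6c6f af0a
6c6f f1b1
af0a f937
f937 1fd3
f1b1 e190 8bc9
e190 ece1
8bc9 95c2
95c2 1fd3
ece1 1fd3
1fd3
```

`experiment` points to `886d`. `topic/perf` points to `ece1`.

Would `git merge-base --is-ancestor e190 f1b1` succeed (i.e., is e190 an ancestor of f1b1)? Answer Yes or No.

Yes

Ancestors of f1b1 (commits reachable by following parents): {1fd3, 8bc9, 95c2, e190, ece1, f1b1}.
e190 is in that set, so it is an ancestor of f1b1.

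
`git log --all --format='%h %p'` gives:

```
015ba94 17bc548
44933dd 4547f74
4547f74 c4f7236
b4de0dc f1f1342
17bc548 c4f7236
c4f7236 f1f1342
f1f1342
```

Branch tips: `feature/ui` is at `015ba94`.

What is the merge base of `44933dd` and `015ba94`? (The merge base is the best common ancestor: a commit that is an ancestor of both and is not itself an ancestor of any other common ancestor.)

Ancestors of 44933dd: {44933dd, 4547f74, c4f7236, f1f1342}.
Ancestors of 015ba94: {015ba94, 17bc548, c4f7236, f1f1342}.
Common ancestors: {c4f7236, f1f1342}.
Among these, c4f7236 is not an ancestor of any other common ancestor — it is the merge base.

c4f7236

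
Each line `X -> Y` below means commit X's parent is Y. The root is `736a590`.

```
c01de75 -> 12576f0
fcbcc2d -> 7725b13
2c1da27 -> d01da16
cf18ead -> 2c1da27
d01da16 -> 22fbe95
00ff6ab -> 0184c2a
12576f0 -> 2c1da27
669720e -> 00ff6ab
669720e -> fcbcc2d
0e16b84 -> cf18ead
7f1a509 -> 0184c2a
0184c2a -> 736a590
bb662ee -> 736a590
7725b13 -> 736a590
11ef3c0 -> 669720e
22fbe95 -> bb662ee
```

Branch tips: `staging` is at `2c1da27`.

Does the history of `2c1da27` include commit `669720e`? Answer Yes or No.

Ancestors of 2c1da27: {22fbe95, 2c1da27, 736a590, bb662ee, d01da16}.
669720e is not in that set, so it is not an ancestor of 2c1da27.

No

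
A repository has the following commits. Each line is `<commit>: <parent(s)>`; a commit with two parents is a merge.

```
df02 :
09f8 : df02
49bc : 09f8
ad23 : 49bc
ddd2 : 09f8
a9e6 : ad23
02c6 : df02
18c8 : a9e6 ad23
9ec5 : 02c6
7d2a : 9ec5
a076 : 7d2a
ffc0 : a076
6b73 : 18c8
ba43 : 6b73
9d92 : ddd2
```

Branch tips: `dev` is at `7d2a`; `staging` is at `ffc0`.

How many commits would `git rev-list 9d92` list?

Walking parent pointers from 9d92: reachable set = {09f8, 9d92, ddd2, df02}.
That is 4 commits.

4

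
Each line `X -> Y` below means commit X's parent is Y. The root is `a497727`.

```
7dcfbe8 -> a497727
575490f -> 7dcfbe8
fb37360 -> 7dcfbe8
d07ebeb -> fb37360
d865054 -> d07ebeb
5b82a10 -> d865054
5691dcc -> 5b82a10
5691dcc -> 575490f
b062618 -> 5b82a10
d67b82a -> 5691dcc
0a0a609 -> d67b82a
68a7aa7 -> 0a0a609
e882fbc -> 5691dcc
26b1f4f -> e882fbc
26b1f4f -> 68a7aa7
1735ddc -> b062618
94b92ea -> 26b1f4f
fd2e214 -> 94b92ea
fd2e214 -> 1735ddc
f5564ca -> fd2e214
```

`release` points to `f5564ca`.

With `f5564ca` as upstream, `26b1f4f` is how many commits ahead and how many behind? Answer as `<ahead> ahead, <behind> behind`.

Reachable from 26b1f4f: {0a0a609, 26b1f4f, 5691dcc, 575490f, 5b82a10, 68a7aa7, 7dcfbe8, a497727, d07ebeb, d67b82a, d865054, e882fbc, fb37360}.
Reachable from f5564ca: {0a0a609, 1735ddc, 26b1f4f, 5691dcc, 575490f, 5b82a10, 68a7aa7, 7dcfbe8, 94b92ea, a497727, b062618, d07ebeb, d67b82a, d865054, e882fbc, f5564ca, fb37360, fd2e214}.
Only in 26b1f4f's history (ahead): {} — 0.
Only in f5564ca's history (behind): {1735ddc, 94b92ea, b062618, f5564ca, fd2e214} — 5.

0 ahead, 5 behind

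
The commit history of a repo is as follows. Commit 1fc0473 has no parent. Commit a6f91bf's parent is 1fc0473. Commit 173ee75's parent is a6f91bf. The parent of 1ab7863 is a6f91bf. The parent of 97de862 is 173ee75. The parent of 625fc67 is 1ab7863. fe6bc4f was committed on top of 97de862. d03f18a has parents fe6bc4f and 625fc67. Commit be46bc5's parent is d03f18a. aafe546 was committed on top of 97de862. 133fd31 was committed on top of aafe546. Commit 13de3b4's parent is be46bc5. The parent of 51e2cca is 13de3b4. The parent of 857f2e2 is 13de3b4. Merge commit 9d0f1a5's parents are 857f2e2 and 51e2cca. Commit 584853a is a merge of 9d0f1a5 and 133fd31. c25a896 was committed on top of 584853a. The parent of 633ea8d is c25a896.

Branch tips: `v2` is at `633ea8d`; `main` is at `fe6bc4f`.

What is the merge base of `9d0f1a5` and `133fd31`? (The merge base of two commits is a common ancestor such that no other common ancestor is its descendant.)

Ancestors of 9d0f1a5: {13de3b4, 173ee75, 1ab7863, 1fc0473, 51e2cca, 625fc67, 857f2e2, 97de862, 9d0f1a5, a6f91bf, be46bc5, d03f18a, fe6bc4f}.
Ancestors of 133fd31: {133fd31, 173ee75, 1fc0473, 97de862, a6f91bf, aafe546}.
Common ancestors: {173ee75, 1fc0473, 97de862, a6f91bf}.
Among these, 97de862 is not an ancestor of any other common ancestor — it is the merge base.

97de862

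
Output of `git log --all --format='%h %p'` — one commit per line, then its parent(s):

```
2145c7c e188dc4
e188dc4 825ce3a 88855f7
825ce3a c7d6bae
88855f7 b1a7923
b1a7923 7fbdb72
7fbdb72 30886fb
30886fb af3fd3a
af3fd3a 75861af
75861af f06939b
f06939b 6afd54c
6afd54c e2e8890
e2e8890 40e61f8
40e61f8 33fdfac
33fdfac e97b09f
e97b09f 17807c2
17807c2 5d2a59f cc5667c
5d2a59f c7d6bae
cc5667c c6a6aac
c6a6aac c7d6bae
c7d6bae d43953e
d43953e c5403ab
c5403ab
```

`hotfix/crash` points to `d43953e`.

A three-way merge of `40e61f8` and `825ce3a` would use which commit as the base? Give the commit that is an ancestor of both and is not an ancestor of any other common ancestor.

Ancestors of 40e61f8: {17807c2, 33fdfac, 40e61f8, 5d2a59f, c5403ab, c6a6aac, c7d6bae, cc5667c, d43953e, e97b09f}.
Ancestors of 825ce3a: {825ce3a, c5403ab, c7d6bae, d43953e}.
Common ancestors: {c5403ab, c7d6bae, d43953e}.
Among these, c7d6bae is not an ancestor of any other common ancestor — it is the merge base.

c7d6bae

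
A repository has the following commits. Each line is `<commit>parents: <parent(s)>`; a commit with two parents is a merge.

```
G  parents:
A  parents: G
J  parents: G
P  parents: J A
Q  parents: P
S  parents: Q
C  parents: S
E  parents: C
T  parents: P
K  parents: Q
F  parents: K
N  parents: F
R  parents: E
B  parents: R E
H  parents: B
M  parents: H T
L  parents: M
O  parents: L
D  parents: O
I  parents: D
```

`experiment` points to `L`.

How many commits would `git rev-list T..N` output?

4

Reachable from N: {A, F, G, J, K, N, P, Q}.
Reachable from T: {A, G, J, P, T}.
In N's history but not T's: {F, K, N, Q} — 4 commits.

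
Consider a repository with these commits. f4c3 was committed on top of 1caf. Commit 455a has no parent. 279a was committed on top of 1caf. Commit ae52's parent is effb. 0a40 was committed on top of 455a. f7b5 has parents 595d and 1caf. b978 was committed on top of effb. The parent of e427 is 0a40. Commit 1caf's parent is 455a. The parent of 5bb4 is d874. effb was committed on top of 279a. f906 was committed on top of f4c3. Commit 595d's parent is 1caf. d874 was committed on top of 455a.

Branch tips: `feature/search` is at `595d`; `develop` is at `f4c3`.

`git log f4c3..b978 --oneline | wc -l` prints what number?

3

Reachable from b978: {1caf, 279a, 455a, b978, effb}.
Reachable from f4c3: {1caf, 455a, f4c3}.
In b978's history but not f4c3's: {279a, b978, effb} — 3 commits.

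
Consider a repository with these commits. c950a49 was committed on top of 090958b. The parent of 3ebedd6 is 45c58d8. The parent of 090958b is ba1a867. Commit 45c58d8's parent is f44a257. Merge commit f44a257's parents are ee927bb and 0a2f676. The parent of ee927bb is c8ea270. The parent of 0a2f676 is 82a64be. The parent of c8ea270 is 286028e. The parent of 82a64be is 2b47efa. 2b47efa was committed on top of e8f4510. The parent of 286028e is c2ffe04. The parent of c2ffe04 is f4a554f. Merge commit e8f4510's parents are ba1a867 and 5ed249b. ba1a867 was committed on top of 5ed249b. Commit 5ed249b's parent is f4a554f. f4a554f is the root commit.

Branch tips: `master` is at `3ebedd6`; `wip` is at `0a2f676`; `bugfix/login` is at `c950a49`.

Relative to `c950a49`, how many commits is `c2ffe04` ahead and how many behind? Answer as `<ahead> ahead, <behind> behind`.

Reachable from c2ffe04: {c2ffe04, f4a554f}.
Reachable from c950a49: {090958b, 5ed249b, ba1a867, c950a49, f4a554f}.
Only in c2ffe04's history (ahead): {c2ffe04} — 1.
Only in c950a49's history (behind): {090958b, 5ed249b, ba1a867, c950a49} — 4.

1 ahead, 4 behind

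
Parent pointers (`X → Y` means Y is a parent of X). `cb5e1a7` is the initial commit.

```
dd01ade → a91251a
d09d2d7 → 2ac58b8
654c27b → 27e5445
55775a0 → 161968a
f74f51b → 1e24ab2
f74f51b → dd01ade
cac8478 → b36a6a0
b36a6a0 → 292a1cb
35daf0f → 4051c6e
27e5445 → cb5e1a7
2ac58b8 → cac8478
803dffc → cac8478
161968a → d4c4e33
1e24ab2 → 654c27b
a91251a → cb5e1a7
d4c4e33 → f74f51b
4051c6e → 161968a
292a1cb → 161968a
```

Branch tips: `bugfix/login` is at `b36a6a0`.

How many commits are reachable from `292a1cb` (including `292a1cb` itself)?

10

Walking parent pointers from 292a1cb: reachable set = {161968a, 1e24ab2, 27e5445, 292a1cb, 654c27b, a91251a, cb5e1a7, d4c4e33, dd01ade, f74f51b}.
That is 10 commits.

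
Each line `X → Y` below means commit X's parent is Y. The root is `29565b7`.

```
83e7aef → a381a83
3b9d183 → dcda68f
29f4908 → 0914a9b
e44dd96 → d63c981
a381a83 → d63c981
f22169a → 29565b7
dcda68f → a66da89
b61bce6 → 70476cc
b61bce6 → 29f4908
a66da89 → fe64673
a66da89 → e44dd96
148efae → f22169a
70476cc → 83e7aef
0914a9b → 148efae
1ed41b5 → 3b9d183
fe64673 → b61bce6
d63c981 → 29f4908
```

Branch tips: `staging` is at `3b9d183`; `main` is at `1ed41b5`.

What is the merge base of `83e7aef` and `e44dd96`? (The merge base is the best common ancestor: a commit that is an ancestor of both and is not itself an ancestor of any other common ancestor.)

d63c981

Ancestors of 83e7aef: {0914a9b, 148efae, 29565b7, 29f4908, 83e7aef, a381a83, d63c981, f22169a}.
Ancestors of e44dd96: {0914a9b, 148efae, 29565b7, 29f4908, d63c981, e44dd96, f22169a}.
Common ancestors: {0914a9b, 148efae, 29565b7, 29f4908, d63c981, f22169a}.
Among these, d63c981 is not an ancestor of any other common ancestor — it is the merge base.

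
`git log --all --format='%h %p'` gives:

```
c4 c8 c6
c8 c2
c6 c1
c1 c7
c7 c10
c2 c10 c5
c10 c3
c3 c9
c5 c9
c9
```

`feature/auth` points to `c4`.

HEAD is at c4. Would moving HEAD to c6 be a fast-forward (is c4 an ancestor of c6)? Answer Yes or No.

A fast-forward from c4 to c6 is possible iff c4 is an ancestor of c6.
Ancestors of c6: {c1, c10, c3, c6, c7, c9}.
c4 is not among them, so fast-forward is not possible.

No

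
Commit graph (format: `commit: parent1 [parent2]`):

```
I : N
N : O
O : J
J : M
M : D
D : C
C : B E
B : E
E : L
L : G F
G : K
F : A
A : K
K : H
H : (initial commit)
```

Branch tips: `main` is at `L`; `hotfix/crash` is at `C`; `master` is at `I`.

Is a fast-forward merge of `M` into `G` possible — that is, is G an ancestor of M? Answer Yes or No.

A fast-forward from G to M is possible iff G is an ancestor of M.
Ancestors of M: {A, B, C, D, E, F, G, H, K, L, M}.
G is among them, so fast-forward is possible.

Yes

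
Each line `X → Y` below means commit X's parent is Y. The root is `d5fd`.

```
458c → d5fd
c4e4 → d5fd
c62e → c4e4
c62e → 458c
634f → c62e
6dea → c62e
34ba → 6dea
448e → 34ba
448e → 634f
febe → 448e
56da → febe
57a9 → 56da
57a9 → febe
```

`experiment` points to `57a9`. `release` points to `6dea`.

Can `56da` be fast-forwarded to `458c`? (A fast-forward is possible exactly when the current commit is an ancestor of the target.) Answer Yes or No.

No

A fast-forward from 56da to 458c is possible iff 56da is an ancestor of 458c.
Ancestors of 458c: {458c, d5fd}.
56da is not among them, so fast-forward is not possible.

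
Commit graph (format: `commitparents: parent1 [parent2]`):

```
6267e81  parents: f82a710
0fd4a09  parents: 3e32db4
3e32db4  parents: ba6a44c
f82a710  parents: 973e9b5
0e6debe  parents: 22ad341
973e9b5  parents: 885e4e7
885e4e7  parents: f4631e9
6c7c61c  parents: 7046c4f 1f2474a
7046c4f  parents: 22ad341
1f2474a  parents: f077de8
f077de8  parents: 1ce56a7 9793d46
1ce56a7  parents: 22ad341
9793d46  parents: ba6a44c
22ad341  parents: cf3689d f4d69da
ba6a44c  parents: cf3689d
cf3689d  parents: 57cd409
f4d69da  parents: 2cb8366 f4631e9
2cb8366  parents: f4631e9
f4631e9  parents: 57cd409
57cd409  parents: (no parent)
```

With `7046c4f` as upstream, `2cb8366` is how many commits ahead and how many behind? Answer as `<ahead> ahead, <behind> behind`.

Reachable from 2cb8366: {2cb8366, 57cd409, f4631e9}.
Reachable from 7046c4f: {22ad341, 2cb8366, 57cd409, 7046c4f, cf3689d, f4631e9, f4d69da}.
Only in 2cb8366's history (ahead): {} — 0.
Only in 7046c4f's history (behind): {22ad341, 7046c4f, cf3689d, f4d69da} — 4.

0 ahead, 4 behind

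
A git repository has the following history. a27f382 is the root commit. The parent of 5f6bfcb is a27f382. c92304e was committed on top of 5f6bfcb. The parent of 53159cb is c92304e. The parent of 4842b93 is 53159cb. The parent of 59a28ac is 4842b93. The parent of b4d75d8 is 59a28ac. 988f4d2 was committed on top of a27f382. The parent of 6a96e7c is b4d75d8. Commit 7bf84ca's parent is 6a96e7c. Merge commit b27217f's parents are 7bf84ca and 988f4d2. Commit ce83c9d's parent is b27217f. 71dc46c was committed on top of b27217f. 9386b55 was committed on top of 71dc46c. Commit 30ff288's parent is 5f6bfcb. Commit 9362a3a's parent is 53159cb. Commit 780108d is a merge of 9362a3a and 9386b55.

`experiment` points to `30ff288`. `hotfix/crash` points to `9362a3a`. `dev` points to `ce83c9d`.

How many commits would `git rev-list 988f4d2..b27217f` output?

9

Reachable from b27217f: {4842b93, 53159cb, 59a28ac, 5f6bfcb, 6a96e7c, 7bf84ca, 988f4d2, a27f382, b27217f, b4d75d8, c92304e}.
Reachable from 988f4d2: {988f4d2, a27f382}.
In b27217f's history but not 988f4d2's: {4842b93, 53159cb, 59a28ac, 5f6bfcb, 6a96e7c, 7bf84ca, b27217f, b4d75d8, c92304e} — 9 commits.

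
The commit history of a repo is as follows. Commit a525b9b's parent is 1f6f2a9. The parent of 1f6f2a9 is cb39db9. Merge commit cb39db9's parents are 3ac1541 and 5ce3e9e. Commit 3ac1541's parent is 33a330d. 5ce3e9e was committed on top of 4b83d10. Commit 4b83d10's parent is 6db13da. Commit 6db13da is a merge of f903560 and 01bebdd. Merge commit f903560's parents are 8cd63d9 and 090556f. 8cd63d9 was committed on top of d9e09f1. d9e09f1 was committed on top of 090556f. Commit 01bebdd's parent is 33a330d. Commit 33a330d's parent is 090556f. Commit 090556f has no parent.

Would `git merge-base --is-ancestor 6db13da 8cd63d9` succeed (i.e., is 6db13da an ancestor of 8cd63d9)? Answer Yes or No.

No

Ancestors of 8cd63d9: {090556f, 8cd63d9, d9e09f1}.
6db13da is not in that set, so it is not an ancestor of 8cd63d9.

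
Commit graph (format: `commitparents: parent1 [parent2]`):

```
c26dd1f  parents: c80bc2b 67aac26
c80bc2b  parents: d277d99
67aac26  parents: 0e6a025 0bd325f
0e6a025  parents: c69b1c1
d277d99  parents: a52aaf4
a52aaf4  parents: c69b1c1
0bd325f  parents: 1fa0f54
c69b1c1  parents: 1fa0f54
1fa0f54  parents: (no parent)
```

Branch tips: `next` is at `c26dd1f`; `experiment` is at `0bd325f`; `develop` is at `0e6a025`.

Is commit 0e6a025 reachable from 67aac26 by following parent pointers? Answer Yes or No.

Ancestors of 67aac26 (commits reachable by following parents): {0bd325f, 0e6a025, 1fa0f54, 67aac26, c69b1c1}.
0e6a025 is in that set, so it is an ancestor of 67aac26.

Yes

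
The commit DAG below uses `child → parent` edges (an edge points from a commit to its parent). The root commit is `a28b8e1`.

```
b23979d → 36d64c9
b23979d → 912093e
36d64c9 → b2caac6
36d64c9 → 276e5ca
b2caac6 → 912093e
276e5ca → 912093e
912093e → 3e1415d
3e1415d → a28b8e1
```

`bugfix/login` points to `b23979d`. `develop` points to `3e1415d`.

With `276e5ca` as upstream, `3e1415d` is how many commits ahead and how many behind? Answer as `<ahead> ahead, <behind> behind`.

Reachable from 3e1415d: {3e1415d, a28b8e1}.
Reachable from 276e5ca: {276e5ca, 3e1415d, 912093e, a28b8e1}.
Only in 3e1415d's history (ahead): {} — 0.
Only in 276e5ca's history (behind): {276e5ca, 912093e} — 2.

0 ahead, 2 behind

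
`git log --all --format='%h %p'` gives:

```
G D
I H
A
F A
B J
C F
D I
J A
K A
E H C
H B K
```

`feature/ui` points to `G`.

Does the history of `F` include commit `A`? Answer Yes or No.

Ancestors of F (commits reachable by following parents): {A, F}.
A is in that set, so it is an ancestor of F.

Yes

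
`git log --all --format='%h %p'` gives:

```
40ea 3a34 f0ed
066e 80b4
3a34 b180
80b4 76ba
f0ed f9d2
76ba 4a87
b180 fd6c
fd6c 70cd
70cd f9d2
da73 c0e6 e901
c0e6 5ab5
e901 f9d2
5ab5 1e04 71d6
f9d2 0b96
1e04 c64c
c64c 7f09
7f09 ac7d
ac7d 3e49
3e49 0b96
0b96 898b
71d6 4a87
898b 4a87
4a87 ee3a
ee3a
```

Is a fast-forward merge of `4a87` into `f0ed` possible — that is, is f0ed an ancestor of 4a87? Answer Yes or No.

A fast-forward from f0ed to 4a87 is possible iff f0ed is an ancestor of 4a87.
Ancestors of 4a87: {4a87, ee3a}.
f0ed is not among them, so fast-forward is not possible.

No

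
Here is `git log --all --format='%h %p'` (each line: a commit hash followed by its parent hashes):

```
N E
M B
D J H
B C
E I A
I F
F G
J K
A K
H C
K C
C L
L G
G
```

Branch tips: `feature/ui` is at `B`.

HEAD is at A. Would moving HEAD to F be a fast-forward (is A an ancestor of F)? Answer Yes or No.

A fast-forward from A to F is possible iff A is an ancestor of F.
Ancestors of F: {F, G}.
A is not among them, so fast-forward is not possible.

No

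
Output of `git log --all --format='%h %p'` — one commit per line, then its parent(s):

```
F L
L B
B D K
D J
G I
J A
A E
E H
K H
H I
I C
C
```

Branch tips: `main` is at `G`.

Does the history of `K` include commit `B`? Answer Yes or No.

No

Ancestors of K: {C, H, I, K}.
B is not in that set, so it is not an ancestor of K.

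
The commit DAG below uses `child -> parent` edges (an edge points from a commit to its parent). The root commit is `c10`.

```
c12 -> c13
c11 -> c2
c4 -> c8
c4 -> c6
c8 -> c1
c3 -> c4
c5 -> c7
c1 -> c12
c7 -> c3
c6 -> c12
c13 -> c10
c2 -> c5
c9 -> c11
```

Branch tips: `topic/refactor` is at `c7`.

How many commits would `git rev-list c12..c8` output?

2

Reachable from c8: {c1, c10, c12, c13, c8}.
Reachable from c12: {c10, c12, c13}.
In c8's history but not c12's: {c1, c8} — 2 commits.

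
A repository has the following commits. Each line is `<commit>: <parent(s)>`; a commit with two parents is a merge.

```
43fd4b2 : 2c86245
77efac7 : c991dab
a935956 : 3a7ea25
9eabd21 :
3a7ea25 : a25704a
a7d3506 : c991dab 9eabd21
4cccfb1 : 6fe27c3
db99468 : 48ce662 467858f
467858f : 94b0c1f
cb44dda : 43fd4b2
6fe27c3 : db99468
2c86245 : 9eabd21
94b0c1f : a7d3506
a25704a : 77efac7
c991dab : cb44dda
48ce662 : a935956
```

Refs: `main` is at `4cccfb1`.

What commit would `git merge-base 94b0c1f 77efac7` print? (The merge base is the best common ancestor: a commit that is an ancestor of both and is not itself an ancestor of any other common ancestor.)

c991dab

Ancestors of 94b0c1f: {2c86245, 43fd4b2, 94b0c1f, 9eabd21, a7d3506, c991dab, cb44dda}.
Ancestors of 77efac7: {2c86245, 43fd4b2, 77efac7, 9eabd21, c991dab, cb44dda}.
Common ancestors: {2c86245, 43fd4b2, 9eabd21, c991dab, cb44dda}.
Among these, c991dab is not an ancestor of any other common ancestor — it is the merge base.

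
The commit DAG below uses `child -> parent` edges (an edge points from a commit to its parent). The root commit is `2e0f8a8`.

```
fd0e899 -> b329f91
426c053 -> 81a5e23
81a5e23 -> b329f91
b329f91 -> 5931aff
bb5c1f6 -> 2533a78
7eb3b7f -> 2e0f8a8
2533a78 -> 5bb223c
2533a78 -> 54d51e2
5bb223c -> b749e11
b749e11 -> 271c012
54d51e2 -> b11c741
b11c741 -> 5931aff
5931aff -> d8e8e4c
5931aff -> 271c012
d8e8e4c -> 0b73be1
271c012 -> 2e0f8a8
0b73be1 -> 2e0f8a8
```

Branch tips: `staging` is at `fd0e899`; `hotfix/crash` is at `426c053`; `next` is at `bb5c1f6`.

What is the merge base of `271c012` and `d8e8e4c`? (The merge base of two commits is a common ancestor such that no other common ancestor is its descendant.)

2e0f8a8

Ancestors of 271c012: {271c012, 2e0f8a8}.
Ancestors of d8e8e4c: {0b73be1, 2e0f8a8, d8e8e4c}.
Common ancestors: {2e0f8a8}.
The only common ancestor is 2e0f8a8, so it is the merge base.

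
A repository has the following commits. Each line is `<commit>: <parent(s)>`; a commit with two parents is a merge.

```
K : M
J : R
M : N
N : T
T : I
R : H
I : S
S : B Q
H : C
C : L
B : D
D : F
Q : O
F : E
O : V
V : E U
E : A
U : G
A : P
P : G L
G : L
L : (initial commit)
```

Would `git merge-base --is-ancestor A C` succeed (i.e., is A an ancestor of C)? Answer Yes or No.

Ancestors of C: {C, L}.
A is not in that set, so it is not an ancestor of C.

No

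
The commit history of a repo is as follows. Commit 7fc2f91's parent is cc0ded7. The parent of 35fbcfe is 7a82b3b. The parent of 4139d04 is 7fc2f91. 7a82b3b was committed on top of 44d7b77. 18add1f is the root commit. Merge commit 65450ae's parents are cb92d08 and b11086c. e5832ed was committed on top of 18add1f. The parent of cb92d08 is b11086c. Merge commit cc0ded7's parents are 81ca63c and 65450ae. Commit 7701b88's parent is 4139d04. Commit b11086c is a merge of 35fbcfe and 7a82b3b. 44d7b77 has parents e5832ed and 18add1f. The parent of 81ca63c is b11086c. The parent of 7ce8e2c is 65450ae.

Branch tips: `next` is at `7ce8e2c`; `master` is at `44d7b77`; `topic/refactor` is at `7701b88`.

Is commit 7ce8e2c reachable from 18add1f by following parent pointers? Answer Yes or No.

No

Ancestors of 18add1f: {18add1f}.
7ce8e2c is not in that set, so it is not an ancestor of 18add1f.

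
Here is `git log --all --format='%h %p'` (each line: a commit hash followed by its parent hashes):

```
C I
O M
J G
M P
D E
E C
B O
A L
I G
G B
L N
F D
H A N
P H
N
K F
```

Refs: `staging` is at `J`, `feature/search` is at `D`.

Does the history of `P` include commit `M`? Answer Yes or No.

No

Ancestors of P: {A, H, L, N, P}.
M is not in that set, so it is not an ancestor of P.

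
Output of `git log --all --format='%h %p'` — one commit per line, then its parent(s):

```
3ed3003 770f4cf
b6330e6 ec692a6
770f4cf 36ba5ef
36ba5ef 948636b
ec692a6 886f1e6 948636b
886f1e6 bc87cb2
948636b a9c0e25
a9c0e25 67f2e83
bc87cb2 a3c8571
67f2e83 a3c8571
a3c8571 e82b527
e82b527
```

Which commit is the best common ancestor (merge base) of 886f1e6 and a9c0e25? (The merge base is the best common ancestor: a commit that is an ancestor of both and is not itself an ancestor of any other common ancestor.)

a3c8571

Ancestors of 886f1e6: {886f1e6, a3c8571, bc87cb2, e82b527}.
Ancestors of a9c0e25: {67f2e83, a3c8571, a9c0e25, e82b527}.
Common ancestors: {a3c8571, e82b527}.
Among these, a3c8571 is not an ancestor of any other common ancestor — it is the merge base.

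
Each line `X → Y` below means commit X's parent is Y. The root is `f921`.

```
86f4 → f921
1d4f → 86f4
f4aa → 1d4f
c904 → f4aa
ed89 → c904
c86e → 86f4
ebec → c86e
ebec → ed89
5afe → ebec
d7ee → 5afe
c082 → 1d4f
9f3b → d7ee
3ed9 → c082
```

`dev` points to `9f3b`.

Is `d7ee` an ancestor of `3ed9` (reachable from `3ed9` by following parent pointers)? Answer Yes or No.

Ancestors of 3ed9: {1d4f, 3ed9, 86f4, c082, f921}.
d7ee is not in that set, so it is not an ancestor of 3ed9.

No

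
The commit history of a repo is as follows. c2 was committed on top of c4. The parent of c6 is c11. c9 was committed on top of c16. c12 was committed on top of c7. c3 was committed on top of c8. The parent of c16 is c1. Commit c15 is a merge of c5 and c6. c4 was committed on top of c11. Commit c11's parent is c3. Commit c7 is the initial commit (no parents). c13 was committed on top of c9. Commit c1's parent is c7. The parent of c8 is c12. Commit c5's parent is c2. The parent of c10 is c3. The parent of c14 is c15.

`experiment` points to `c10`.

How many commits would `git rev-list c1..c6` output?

Reachable from c6: {c11, c12, c3, c6, c7, c8}.
Reachable from c1: {c1, c7}.
In c6's history but not c1's: {c11, c12, c3, c6, c8} — 5 commits.

5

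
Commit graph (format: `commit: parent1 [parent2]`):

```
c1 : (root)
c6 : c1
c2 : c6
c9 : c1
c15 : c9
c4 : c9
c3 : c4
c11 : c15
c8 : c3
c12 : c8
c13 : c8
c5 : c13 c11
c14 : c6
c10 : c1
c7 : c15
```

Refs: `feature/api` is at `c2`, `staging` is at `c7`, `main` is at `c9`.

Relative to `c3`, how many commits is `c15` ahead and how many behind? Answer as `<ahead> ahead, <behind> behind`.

Reachable from c15: {c1, c15, c9}.
Reachable from c3: {c1, c3, c4, c9}.
Only in c15's history (ahead): {c15} — 1.
Only in c3's history (behind): {c3, c4} — 2.

1 ahead, 2 behind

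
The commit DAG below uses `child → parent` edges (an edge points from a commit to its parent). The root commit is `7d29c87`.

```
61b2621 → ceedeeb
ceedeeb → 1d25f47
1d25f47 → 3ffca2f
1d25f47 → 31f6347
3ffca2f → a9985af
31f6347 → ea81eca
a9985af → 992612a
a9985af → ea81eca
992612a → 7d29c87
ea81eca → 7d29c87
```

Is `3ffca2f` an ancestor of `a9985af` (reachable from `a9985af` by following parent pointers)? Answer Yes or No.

No

Ancestors of a9985af: {7d29c87, 992612a, a9985af, ea81eca}.
3ffca2f is not in that set, so it is not an ancestor of a9985af.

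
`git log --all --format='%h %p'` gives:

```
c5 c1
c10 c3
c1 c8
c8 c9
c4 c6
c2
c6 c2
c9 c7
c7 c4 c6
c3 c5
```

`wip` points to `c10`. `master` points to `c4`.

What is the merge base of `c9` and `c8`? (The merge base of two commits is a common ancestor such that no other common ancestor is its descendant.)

c9

Ancestors of c9: {c2, c4, c6, c7, c9}.
Ancestors of c8: {c2, c4, c6, c7, c8, c9}.
Common ancestors: {c2, c4, c6, c7, c9}.
Among these, c9 is not an ancestor of any other common ancestor — it is the merge base.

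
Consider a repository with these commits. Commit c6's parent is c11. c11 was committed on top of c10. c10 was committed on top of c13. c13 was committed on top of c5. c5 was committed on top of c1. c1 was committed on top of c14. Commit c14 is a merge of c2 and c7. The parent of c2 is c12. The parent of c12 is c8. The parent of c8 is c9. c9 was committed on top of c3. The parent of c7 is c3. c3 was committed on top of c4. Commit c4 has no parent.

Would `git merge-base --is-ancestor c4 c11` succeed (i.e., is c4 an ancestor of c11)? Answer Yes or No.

Yes

Ancestors of c11 (commits reachable by following parents): {c1, c10, c11, c12, c13, c14, c2, c3, c4, c5, c7, c8, c9}.
c4 is in that set, so it is an ancestor of c11.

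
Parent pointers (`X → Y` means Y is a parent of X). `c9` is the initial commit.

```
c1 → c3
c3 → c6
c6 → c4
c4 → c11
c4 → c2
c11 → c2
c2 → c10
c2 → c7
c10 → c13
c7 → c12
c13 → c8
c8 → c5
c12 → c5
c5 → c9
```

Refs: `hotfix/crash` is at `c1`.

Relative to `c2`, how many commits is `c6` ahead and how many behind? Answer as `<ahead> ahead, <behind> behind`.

3 ahead, 0 behind

Reachable from c6: {c10, c11, c12, c13, c2, c4, c5, c6, c7, c8, c9}.
Reachable from c2: {c10, c12, c13, c2, c5, c7, c8, c9}.
Only in c6's history (ahead): {c11, c4, c6} — 3.
Only in c2's history (behind): {} — 0.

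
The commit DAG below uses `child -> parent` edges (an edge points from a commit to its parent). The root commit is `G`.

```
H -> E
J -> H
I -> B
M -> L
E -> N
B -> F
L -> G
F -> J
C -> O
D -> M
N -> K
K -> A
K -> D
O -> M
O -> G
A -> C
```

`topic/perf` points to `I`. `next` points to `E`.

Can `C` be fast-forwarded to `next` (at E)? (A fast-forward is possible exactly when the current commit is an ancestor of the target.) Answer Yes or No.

Yes

A fast-forward from C to E is possible iff C is an ancestor of E.
Ancestors of E: {A, C, D, E, G, K, L, M, N, O}.
C is among them, so fast-forward is possible.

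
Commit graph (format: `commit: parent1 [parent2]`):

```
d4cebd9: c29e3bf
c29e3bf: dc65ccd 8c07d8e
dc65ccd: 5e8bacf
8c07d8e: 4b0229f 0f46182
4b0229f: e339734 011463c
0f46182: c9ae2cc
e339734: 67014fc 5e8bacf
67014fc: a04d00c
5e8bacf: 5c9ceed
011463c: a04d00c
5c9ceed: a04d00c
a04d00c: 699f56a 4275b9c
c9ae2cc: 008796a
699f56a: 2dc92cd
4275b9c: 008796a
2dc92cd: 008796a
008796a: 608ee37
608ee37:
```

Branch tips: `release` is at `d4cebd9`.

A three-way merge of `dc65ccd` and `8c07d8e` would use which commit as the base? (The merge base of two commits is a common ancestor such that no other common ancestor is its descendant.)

Ancestors of dc65ccd: {008796a, 2dc92cd, 4275b9c, 5c9ceed, 5e8bacf, 608ee37, 699f56a, a04d00c, dc65ccd}.
Ancestors of 8c07d8e: {008796a, 011463c, 0f46182, 2dc92cd, 4275b9c, 4b0229f, 5c9ceed, 5e8bacf, 608ee37, 67014fc, 699f56a, 8c07d8e, a04d00c, c9ae2cc, e339734}.
Common ancestors: {008796a, 2dc92cd, 4275b9c, 5c9ceed, 5e8bacf, 608ee37, 699f56a, a04d00c}.
Among these, 5e8bacf is not an ancestor of any other common ancestor — it is the merge base.

5e8bacf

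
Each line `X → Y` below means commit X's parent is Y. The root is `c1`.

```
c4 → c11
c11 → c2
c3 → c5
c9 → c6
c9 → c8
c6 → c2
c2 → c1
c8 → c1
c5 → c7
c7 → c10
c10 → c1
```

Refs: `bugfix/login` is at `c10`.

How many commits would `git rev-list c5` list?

4

Walking parent pointers from c5: reachable set = {c1, c10, c5, c7}.
That is 4 commits.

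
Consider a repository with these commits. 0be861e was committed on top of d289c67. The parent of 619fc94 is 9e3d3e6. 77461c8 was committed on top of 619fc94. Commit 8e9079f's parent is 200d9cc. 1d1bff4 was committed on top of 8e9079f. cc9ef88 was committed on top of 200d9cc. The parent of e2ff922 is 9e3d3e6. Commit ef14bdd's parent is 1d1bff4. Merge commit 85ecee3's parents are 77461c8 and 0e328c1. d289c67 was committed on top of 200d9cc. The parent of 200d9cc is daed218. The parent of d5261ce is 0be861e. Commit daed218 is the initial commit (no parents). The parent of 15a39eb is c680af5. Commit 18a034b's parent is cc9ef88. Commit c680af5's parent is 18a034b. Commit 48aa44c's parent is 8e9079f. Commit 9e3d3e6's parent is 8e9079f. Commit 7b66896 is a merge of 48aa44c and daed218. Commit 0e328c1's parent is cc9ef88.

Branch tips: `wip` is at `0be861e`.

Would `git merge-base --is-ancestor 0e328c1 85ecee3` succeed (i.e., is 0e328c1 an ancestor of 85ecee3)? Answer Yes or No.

Yes

Ancestors of 85ecee3 (commits reachable by following parents): {0e328c1, 200d9cc, 619fc94, 77461c8, 85ecee3, 8e9079f, 9e3d3e6, cc9ef88, daed218}.
0e328c1 is in that set, so it is an ancestor of 85ecee3.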